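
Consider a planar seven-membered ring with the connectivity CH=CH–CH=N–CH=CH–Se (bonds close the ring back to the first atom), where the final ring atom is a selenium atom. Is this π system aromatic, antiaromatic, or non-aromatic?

Antiaromatic

The p orbitals form a continuous loop: each doubly-bonded ring atom is sp² with one p-orbital electron; the doubly-bonded nitrogens are pyridine-type — their lone pairs lie in the ring plane, leaving one electron in the p orbital; the selenium donates one lone pair from its p orbital. The ring is fully conjugated.
Tallying contributions gives 3 × 2 = 6 from the double-bond units + 2 from the Se atom = 8.
8 = 4(2); a planar, fully conjugated 4n system is antiaromatic.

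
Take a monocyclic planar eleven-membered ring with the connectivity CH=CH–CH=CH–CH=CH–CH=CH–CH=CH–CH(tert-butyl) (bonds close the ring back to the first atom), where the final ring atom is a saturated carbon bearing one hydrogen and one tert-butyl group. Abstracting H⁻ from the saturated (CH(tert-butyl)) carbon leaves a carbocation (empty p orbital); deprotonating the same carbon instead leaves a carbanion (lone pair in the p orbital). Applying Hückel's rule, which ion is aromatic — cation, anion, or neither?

In both ions every ring atom is sp² and contributes a p orbital, so both rings are fully conjugated.
Cation: 5 × 2 + 0 = 10 π electrons → 4(2)+2, aromatic.
Anion: 5 × 2 + 2 = 12 π electrons → 4(3), antiaromatic.

The cation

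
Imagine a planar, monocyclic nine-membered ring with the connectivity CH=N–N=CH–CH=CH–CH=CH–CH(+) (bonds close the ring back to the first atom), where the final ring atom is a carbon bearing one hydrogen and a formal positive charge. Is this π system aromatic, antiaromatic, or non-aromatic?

Antiaromatic

All ring atoms are sp² and supply a p orbital to the ring (the double-bond atoms are sp², each contributing one p electron; the doubly-bonded nitrogens are pyridine-type — their lone pairs lie in the ring plane, leaving one electron in the p orbital; the carbocation has an empty p orbital); the conjugation is uninterrupted.
π-electron count: 4 × 2 = 8 from the double-bond units + 0 from the CH(+) atom = 8.
With 8 = 4·2 π electrons, Hückel's rule classifies the planar ring as antiaromatic.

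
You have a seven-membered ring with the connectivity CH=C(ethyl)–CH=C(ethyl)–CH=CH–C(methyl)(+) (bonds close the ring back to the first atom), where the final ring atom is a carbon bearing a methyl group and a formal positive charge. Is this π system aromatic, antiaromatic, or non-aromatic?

The p orbitals form a continuous loop: each doubly-bonded ring atom is sp² with one p-orbital electron; the carbocation has an empty p orbital. The ring is fully conjugated.
Counting π electrons: 3 × 2 = 6 from the double-bond units + 0 from the C(methyl)(+) atom = 6.
That gives a 4n+2 count (6, n = 1).

Aromatic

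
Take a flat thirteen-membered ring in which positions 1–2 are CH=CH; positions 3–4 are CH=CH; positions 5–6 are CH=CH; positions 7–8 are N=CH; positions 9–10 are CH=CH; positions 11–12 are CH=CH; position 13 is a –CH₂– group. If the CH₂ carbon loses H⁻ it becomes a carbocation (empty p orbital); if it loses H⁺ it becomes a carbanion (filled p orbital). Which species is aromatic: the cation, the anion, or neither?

The anion

In both ions every ring atom is sp² and contributes a p orbital, so both rings are fully conjugated.
Cation: 6 × 2 + 0 = 12 π electrons → 4(3), antiaromatic.
Anion: 6 × 2 + 2 = 14 π electrons → 4(3)+2, aromatic.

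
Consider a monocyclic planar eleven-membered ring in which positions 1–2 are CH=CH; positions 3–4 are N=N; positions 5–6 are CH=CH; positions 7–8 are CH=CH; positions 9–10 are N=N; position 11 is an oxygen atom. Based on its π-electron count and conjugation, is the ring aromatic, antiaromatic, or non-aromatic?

The p orbitals form a continuous loop: the double-bond atoms are sp², each contributing one p electron; each sp² =N– keeps its lone pair in-plane and puts one electron into the π system; the oxygen donates one lone pair from its p orbital. The ring is fully conjugated.
Tallying contributions gives 5 × 2 = 10 from the double-bond units + 2 from the O atom = 12.
A 4n π count (12, n = 3) in a planar conjugated ring means antiaromatic.

Antiaromatic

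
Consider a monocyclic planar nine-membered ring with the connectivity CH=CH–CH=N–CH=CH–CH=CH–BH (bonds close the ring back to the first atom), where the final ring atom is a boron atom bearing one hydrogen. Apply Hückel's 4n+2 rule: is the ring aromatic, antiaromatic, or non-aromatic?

Antiaromatic

Check conjugation: every atom in a ring double bond is sp² and brings one electron to the p orbital; each =N– nitrogen is pyridine-type (lone pair in the sp² plane, one electron in the p orbital); the boron has an empty p orbital — every position has a p orbital, so the cyclic π system is continuous.
Adding the contributions, 4 × 2 = 8 from the double-bond units + 0 from the BH atom = 8.
8 is a 4n count (n = 2), so the planar conjugated ring is antiaromatic.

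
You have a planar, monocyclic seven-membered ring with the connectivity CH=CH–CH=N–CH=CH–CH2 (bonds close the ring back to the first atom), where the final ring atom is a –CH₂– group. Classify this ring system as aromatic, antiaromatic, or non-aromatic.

The CH2 carbon is saturated: the tetrahedral CH₂ carbon is sp³ and has no p orbital in the ring π system. Conjugation is not continuous around the ring.
A ring that is not fully conjugated cannot be aromatic or antiaromatic regardless of its π-electron count.

Non-aromatic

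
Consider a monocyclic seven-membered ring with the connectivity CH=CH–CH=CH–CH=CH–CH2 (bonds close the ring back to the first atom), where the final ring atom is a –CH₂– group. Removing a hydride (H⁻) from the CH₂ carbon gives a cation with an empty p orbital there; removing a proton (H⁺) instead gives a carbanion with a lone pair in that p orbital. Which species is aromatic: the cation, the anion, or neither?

Once that carbon is sp², every ring atom has a p orbital and both ions are fully conjugated.
Cation: 3 × 2 + 0 = 6 π electrons → 4(1)+2, aromatic.
Anion: 3 × 2 + 2 = 8 π electrons → 4(2), antiaromatic.

The cation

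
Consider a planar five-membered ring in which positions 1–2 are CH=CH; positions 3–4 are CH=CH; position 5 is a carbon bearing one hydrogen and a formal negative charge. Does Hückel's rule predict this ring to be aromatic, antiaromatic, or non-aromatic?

The p orbitals form a continuous loop: each doubly-bonded ring atom is sp² with one p-orbital electron; the carbanion's lone pair occupies the p orbital. The ring is fully conjugated.
Adding the contributions, 2 × 2 = 4 from the double-bond units + 2 from the CH(-) atom = 6.
With 6 π electrons (n = 1), the Hückel 4n+2 condition holds.

Aromatic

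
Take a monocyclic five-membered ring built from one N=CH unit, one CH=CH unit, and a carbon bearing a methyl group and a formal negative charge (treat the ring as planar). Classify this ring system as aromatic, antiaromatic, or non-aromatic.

Aromatic

Every ring atom contributes a p orbital perpendicular to the ring (each doubly-bonded ring atom is sp² with one p-orbital electron; the doubly-bonded nitrogens are pyridine-type — their lone pairs lie in the ring plane, leaving one electron in the p orbital; the carbanion's lone pair occupies the p orbital), so the π system is cyclic and fully conjugated.
Counting π electrons: 2 × 2 = 4 from the double-bond units + 2 from the C(methyl)(-) atom = 6.
With 6 π electrons (n = 1), the Hückel 4n+2 condition holds.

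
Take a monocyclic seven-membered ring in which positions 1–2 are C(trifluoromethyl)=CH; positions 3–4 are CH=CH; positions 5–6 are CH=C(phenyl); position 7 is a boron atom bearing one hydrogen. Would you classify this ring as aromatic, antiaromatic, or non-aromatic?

All ring atoms are sp² and supply a p orbital to the ring (the double-bond atoms are sp², each contributing one p electron; the boron has an empty p orbital); the conjugation is uninterrupted.
Adding the contributions, 3 × 2 = 6 from the double-bond units + 0 from the BH atom = 6.
6 = 4(1) + 2, which satisfies Hückel's 4n+2 rule.

Aromatic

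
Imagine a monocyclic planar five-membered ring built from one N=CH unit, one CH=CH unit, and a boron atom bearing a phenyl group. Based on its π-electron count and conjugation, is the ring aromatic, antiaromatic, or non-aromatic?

Antiaromatic

Check conjugation: the double-bond atoms are sp², each contributing one p electron; each sp² =N– keeps its lone pair in-plane and puts one electron into the π system; the boron has an empty p orbital — every position has a p orbital, so the cyclic π system is continuous.
Tallying contributions gives 2 × 2 = 4 from the double-bond units + 0 from the B(phenyl) atom = 4.
With 4 = 4·1 π electrons, Hückel's rule classifies the planar ring as antiaromatic.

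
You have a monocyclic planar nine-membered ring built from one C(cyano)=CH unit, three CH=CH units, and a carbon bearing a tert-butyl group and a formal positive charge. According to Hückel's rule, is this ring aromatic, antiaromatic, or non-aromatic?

Check conjugation: each doubly-bonded ring atom is sp² with one p-orbital electron; the carbocation has an empty p orbital — every position has a p orbital, so the cyclic π system is continuous.
π-electron count: 4 × 2 = 8 from the double-bond units + 0 from the C(tert-butyl)(+) atom = 8.
A 4n π count (8, n = 2) in a planar conjugated ring means antiaromatic.

Antiaromatic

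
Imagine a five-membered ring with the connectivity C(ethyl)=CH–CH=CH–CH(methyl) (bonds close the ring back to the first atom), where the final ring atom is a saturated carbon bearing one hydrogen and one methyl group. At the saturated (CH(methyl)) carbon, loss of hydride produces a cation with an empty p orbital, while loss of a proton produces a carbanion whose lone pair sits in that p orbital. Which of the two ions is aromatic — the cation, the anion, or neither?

In either ion the ring is fully conjugated: every atom, including the new sp² carbon, supplies a p orbital.
Cation: 2 × 2 + 0 = 4 π electrons → 4(1), antiaromatic.
Anion: 2 × 2 + 2 = 6 π electrons → 4(1)+2, aromatic.

The anion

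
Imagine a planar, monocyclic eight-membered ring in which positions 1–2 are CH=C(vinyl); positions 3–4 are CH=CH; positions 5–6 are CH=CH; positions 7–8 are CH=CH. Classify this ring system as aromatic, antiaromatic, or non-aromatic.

All ring atoms are sp² and supply a p orbital to the ring (each doubly-bonded ring atom is sp² with one p-orbital electron); the conjugation is uninterrupted.
π-electron count: 4 × 2 = 8 from the 4 double-bond units.
A 4n π count (8, n = 2) in a planar conjugated ring means antiaromatic.

Antiaromatic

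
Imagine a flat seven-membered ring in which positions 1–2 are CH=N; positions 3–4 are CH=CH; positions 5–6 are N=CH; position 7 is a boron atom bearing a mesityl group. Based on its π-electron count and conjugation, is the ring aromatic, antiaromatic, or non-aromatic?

Aromatic

Every ring atom contributes a p orbital perpendicular to the ring (each doubly-bonded ring atom is sp² with one p-orbital electron; each sp² =N– keeps its lone pair in-plane and puts one electron into the π system; the boron has an empty p orbital), so the π system is cyclic and fully conjugated.
Tallying contributions gives 3 × 2 = 6 from the double-bond units + 0 from the B(mesityl) atom = 6.
6 = 4(1) + 2, which satisfies Hückel's 4n+2 rule.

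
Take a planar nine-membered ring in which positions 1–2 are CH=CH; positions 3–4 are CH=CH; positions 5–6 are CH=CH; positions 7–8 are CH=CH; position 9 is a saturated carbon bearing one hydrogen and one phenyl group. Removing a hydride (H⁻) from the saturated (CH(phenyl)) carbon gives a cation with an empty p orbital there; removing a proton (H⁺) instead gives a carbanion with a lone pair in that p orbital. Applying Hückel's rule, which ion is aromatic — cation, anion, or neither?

In both ions every ring atom is sp² and contributes a p orbital, so both rings are fully conjugated.
Cation: 4 × 2 + 0 = 8 π electrons → 4(2), antiaromatic.
Anion: 4 × 2 + 2 = 10 π electrons → 4(2)+2, aromatic.

The anion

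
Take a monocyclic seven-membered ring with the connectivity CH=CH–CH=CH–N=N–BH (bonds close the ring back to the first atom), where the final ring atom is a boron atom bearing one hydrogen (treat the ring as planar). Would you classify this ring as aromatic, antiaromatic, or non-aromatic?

Check conjugation: every atom in a ring double bond is sp² and brings one electron to the p orbital; each sp² =N– keeps its lone pair in-plane and puts one electron into the π system; the boron has an empty p orbital — every position has a p orbital, so the cyclic π system is continuous.
Adding the contributions, 3 × 2 = 6 from the double-bond units + 0 from the BH atom = 6.
With 6 π electrons (n = 1), the Hückel 4n+2 condition holds.

Aromatic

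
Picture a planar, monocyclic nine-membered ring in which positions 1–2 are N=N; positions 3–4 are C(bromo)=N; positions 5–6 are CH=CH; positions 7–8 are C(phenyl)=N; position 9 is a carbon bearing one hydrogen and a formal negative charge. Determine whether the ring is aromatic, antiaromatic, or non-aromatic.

All ring atoms are sp² and supply a p orbital to the ring (every atom in a ring double bond is sp² and brings one electron to the p orbital; each sp² =N– keeps its lone pair in-plane and puts one electron into the π system; the carbanion's lone pair occupies the p orbital); the conjugation is uninterrupted.
Tallying contributions gives 4 × 2 = 8 from the double-bond units + 2 from the CH(-) atom = 10.
With 10 π electrons (n = 2), the Hückel 4n+2 condition holds.

Aromatic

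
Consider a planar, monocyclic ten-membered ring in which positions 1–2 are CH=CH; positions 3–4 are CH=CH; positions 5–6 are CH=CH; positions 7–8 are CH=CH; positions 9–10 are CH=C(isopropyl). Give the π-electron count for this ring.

Check conjugation: the double-bond atoms are sp², each contributing one p electron — every position has a p orbital, so the cyclic π system is continuous.
π-electron count: 5 × 2 = 10 from the 5 double-bond units.

10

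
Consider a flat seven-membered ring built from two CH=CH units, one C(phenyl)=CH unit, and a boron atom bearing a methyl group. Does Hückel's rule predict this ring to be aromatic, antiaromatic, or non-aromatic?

All ring atoms are sp² and supply a p orbital to the ring (each doubly-bonded ring atom is sp² with one p-orbital electron; the boron has an empty p orbital); the conjugation is uninterrupted.
π-electron count: 3 × 2 = 6 from the double-bond units + 0 from the B(methyl) atom = 6.
That gives a 4n+2 count (6, n = 1).

Aromatic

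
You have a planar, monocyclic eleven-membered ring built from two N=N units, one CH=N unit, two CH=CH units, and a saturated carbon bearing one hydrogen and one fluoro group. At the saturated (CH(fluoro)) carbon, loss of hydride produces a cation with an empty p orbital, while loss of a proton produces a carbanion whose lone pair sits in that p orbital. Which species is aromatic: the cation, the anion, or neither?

In either ion the ring is fully conjugated: every atom, including the new sp² carbon, supplies a p orbital.
Cation: 5 × 2 + 0 = 10 π electrons → 4(2)+2, aromatic.
Anion: 5 × 2 + 2 = 12 π electrons → 4(3), antiaromatic.

The cation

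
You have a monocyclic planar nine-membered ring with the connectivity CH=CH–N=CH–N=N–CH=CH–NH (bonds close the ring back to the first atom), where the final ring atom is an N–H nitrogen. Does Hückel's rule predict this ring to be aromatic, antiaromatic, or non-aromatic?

Aromatic

Every ring atom contributes a p orbital perpendicular to the ring (the double-bond atoms are sp², each contributing one p electron; each =N– nitrogen is pyridine-type (lone pair in the sp² plane, one electron in the p orbital); the pyrrole-type nitrogen donates its lone pair from the p orbital), so the π system is cyclic and fully conjugated.
Tallying contributions gives 4 × 2 = 8 from the double-bond units + 2 from the NH atom = 10.
With 10 π electrons (n = 2), the Hückel 4n+2 condition holds.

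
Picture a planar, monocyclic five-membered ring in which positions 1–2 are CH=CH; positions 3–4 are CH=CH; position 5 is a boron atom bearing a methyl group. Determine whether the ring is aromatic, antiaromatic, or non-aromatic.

The p orbitals form a continuous loop: every atom in a ring double bond is sp² and brings one electron to the p orbital; the boron has an empty p orbital. The ring is fully conjugated.
Counting π electrons: 2 × 2 = 4 from the double-bond units + 0 from the B(methyl) atom = 4.
4 is a 4n count (n = 1), so the planar conjugated ring is antiaromatic.

Antiaromatic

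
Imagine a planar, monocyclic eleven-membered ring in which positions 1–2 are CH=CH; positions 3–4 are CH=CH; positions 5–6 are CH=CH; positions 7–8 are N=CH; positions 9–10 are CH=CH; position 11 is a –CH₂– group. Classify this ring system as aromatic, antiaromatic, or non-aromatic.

The CH2 position has four σ bonds — the tetrahedral CH₂ carbon is sp³ and has no p orbital in the ring π system — so the cyclic conjugation is interrupted.
A ring that is not fully conjugated cannot be aromatic or antiaromatic regardless of its π-electron count.

Non-aromatic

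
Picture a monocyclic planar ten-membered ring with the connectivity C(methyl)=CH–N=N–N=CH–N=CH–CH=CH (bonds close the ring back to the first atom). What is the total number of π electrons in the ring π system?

10

The p orbitals form a continuous loop: every atom in a ring double bond is sp² and brings one electron to the p orbital; each sp² =N– keeps its lone pair in-plane and puts one electron into the π system. The ring is fully conjugated.
Adding the contributions, 5 × 2 = 10 from the 5 double-bond units.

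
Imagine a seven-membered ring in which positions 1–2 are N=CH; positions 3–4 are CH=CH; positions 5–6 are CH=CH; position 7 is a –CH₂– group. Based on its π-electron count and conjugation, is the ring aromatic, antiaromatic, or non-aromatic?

Non-aromatic

At the CH2 position, the tetrahedral CH₂ carbon is sp³ and has no p orbital in the ring π system; the ring's p-orbital overlap is broken there.
A ring that is not fully conjugated cannot be aromatic or antiaromatic regardless of its π-electron count.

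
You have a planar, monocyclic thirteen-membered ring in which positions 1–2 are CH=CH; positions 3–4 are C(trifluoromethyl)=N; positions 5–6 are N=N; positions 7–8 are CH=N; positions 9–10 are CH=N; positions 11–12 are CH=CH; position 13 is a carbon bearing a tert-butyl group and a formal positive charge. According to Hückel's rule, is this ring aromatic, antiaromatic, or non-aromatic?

All ring atoms are sp² and supply a p orbital to the ring (the double-bond atoms are sp², each contributing one p electron; the doubly-bonded nitrogens are pyridine-type — their lone pairs lie in the ring plane, leaving one electron in the p orbital; the carbocation has an empty p orbital); the conjugation is uninterrupted.
Counting π electrons: 6 × 2 = 12 from the double-bond units + 0 from the C(tert-butyl)(+) atom = 12.
With 12 = 4·3 π electrons, Hückel's rule classifies the planar ring as antiaromatic.

Antiaromatic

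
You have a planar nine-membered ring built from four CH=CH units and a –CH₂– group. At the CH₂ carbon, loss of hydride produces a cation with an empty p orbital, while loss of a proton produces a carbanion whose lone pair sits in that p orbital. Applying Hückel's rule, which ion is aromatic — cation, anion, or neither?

The anion

In either ion the ring is fully conjugated: every atom, including the new sp² carbon, supplies a p orbital.
Cation: 4 × 2 + 0 = 8 π electrons → 4(2), antiaromatic.
Anion: 4 × 2 + 2 = 10 π electrons → 4(2)+2, aromatic.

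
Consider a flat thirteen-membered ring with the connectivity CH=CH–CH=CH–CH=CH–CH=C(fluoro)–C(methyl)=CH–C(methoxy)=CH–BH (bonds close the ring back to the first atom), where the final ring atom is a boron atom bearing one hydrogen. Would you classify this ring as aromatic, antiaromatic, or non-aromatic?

The p orbitals form a continuous loop: each doubly-bonded ring atom is sp² with one p-orbital electron; the boron has an empty p orbital. The ring is fully conjugated.
Adding the contributions, 6 × 2 = 12 from the double-bond units + 0 from the BH atom = 12.
A 4n π count (12, n = 3) in a planar conjugated ring means antiaromatic.

Antiaromatic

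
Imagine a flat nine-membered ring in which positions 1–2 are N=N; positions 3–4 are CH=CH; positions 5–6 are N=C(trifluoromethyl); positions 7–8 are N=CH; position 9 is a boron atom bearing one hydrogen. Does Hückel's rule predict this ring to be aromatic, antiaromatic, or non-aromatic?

All ring atoms are sp² and supply a p orbital to the ring (the double-bond atoms are sp², each contributing one p electron; the doubly-bonded nitrogens are pyridine-type — their lone pairs lie in the ring plane, leaving one electron in the p orbital; the boron has an empty p orbital); the conjugation is uninterrupted.
Adding the contributions, 4 × 2 = 8 from the double-bond units + 0 from the BH atom = 8.
With 8 = 4·2 π electrons, Hückel's rule classifies the planar ring as antiaromatic.

Antiaromatic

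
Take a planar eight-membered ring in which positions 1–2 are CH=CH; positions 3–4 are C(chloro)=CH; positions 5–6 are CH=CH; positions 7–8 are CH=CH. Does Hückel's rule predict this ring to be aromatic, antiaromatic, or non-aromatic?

Antiaromatic

The p orbitals form a continuous loop: each doubly-bonded ring atom is sp² with one p-orbital electron. The ring is fully conjugated.
Adding the contributions, 4 × 2 = 8 from the 4 double-bond units.
8 is a 4n count (n = 2), so the planar conjugated ring is antiaromatic.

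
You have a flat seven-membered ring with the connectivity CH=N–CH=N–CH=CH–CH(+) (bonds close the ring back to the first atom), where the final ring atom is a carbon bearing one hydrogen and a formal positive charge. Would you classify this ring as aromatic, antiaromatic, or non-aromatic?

Every ring atom contributes a p orbital perpendicular to the ring (the double-bond atoms are sp², each contributing one p electron; each =N– nitrogen is pyridine-type (lone pair in the sp² plane, one electron in the p orbital); the carbocation has an empty p orbital), so the π system is cyclic and fully conjugated.
Counting π electrons: 3 × 2 = 6 from the double-bond units + 0 from the CH(+) atom = 6.
Since 6 = 4·1 + 2, the ring meets the 4n+2 criterion.

Aromatic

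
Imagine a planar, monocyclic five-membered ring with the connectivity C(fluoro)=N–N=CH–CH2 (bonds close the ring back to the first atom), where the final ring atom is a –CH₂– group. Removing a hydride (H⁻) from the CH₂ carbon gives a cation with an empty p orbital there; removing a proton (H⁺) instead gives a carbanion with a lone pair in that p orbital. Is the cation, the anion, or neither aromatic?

In either ion the ring is fully conjugated: every atom, including the new sp² carbon, supplies a p orbital.
Cation: 2 × 2 + 0 = 4 π electrons → 4(1), antiaromatic.
Anion: 2 × 2 + 2 = 6 π electrons → 4(1)+2, aromatic.

The anion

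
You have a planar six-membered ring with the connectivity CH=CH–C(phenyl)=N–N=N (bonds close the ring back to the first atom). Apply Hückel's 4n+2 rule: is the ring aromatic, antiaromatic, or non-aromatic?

Every ring atom contributes a p orbital perpendicular to the ring (each doubly-bonded ring atom is sp² with one p-orbital electron; the doubly-bonded nitrogens are pyridine-type — their lone pairs lie in the ring plane, leaving one electron in the p orbital), so the π system is cyclic and fully conjugated.
Counting π electrons: 3 × 2 = 6 from the 3 double-bond units.
Since 6 = 4·1 + 2, the ring meets the 4n+2 criterion.

Aromatic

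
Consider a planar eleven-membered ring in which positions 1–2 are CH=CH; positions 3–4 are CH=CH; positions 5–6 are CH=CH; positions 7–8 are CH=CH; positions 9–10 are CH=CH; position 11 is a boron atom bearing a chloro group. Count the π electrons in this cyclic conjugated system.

10

The p orbitals form a continuous loop: each doubly-bonded ring atom is sp² with one p-orbital electron; the boron has an empty p orbital. The ring is fully conjugated.
π-electron count: 5 × 2 = 10 from the double-bond units + 0 from the B(chloro) atom = 10.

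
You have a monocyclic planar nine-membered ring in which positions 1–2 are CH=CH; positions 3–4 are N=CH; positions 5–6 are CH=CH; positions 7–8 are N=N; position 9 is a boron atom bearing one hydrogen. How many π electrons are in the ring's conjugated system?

8

All ring atoms are sp² and supply a p orbital to the ring (the double-bond atoms are sp², each contributing one p electron; each sp² =N– keeps its lone pair in-plane and puts one electron into the π system; the boron has an empty p orbital); the conjugation is uninterrupted.
π-electron count: 4 × 2 = 8 from the double-bond units + 0 from the BH atom = 8.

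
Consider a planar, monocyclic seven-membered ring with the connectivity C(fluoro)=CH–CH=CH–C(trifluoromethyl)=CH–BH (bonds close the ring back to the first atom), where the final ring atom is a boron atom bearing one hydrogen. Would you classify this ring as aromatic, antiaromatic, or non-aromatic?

Check conjugation: every atom in a ring double bond is sp² and brings one electron to the p orbital; the boron has an empty p orbital — every position has a p orbital, so the cyclic π system is continuous.
π-electron count: 3 × 2 = 6 from the double-bond units + 0 from the BH atom = 6.
With 6 π electrons (n = 1), the Hückel 4n+2 condition holds.

Aromatic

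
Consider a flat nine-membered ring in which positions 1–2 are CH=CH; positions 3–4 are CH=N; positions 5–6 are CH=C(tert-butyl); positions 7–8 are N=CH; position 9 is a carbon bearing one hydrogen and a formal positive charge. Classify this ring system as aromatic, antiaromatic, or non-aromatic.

Antiaromatic

Every ring atom contributes a p orbital perpendicular to the ring (every atom in a ring double bond is sp² and brings one electron to the p orbital; the doubly-bonded nitrogens are pyridine-type — their lone pairs lie in the ring plane, leaving one electron in the p orbital; the carbocation has an empty p orbital), so the π system is cyclic and fully conjugated.
Counting π electrons: 4 × 2 = 8 from the double-bond units + 0 from the CH(+) atom = 8.
With 8 = 4·2 π electrons, Hückel's rule classifies the planar ring as antiaromatic.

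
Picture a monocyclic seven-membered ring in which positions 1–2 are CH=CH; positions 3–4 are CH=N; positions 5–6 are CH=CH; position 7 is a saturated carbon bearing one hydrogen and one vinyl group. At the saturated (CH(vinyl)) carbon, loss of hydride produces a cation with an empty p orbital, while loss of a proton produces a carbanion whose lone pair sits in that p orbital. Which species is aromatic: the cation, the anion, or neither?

The cation

Once that carbon is sp², every ring atom has a p orbital and both ions are fully conjugated.
Cation: 3 × 2 + 0 = 6 π electrons → 4(1)+2, aromatic.
Anion: 3 × 2 + 2 = 8 π electrons → 4(2), antiaromatic.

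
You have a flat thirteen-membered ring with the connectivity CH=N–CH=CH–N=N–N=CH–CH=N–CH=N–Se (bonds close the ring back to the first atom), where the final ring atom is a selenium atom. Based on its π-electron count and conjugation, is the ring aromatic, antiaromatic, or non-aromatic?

Check conjugation: each doubly-bonded ring atom is sp² with one p-orbital electron; the doubly-bonded nitrogens are pyridine-type — their lone pairs lie in the ring plane, leaving one electron in the p orbital; the selenium donates one lone pair from its p orbital — every position has a p orbital, so the cyclic π system is continuous.
Counting π electrons: 6 × 2 = 12 from the double-bond units + 2 from the Se atom = 14.
14 = 4(3) + 2, which satisfies Hückel's 4n+2 rule.

Aromatic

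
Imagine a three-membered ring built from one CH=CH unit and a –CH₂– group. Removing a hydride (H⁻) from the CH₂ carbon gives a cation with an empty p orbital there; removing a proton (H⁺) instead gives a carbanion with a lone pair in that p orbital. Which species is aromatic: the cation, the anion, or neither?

In either ion the ring is fully conjugated: every atom, including the new sp² carbon, supplies a p orbital.
Cation: 1 × 2 + 0 = 2 π electrons → 4(0)+2, aromatic.
Anion: 1 × 2 + 2 = 4 π electrons → 4(1), antiaromatic.

The cation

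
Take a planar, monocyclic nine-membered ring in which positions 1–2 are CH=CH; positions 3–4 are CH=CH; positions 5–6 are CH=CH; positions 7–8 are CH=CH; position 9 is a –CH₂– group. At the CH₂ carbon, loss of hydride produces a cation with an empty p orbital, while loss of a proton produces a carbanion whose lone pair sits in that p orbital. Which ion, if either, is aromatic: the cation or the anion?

In both ions every ring atom is sp² and contributes a p orbital, so both rings are fully conjugated.
Cation: 4 × 2 + 0 = 8 π electrons → 4(2), antiaromatic.
Anion: 4 × 2 + 2 = 10 π electrons → 4(2)+2, aromatic.

The anion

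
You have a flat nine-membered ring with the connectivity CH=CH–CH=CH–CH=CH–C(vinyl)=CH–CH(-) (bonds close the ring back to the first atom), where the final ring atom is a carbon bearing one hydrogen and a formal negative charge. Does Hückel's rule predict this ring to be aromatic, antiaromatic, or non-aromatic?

Check conjugation: each doubly-bonded ring atom is sp² with one p-orbital electron; the carbanion's lone pair occupies the p orbital — every position has a p orbital, so the cyclic π system is continuous.
Tallying contributions gives 4 × 2 = 8 from the double-bond units + 2 from the CH(-) atom = 10.
With 10 π electrons (n = 2), the Hückel 4n+2 condition holds.

Aromatic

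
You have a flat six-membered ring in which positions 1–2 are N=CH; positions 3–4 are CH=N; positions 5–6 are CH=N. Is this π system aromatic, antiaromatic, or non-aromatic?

The p orbitals form a continuous loop: the double-bond atoms are sp², each contributing one p electron; each =N– nitrogen is pyridine-type (lone pair in the sp² plane, one electron in the p orbital). The ring is fully conjugated.
Adding the contributions, 3 × 2 = 6 from the 3 double-bond units.
Since 6 = 4·1 + 2, the ring meets the 4n+2 criterion.

Aromatic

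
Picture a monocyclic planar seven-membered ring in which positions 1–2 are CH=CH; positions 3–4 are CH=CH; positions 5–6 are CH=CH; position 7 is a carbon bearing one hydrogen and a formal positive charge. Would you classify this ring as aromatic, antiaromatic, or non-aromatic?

Aromatic

Check conjugation: each doubly-bonded ring atom is sp² with one p-orbital electron; the carbocation has an empty p orbital — every position has a p orbital, so the cyclic π system is continuous.
Tallying contributions gives 3 × 2 = 6 from the double-bond units + 0 from the CH(+) atom = 6.
That gives a 4n+2 count (6, n = 1).
(The species described is the tropylium cation.)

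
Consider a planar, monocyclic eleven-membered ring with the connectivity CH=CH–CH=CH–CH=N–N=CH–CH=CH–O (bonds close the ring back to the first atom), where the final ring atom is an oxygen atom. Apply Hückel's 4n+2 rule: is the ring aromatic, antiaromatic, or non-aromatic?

Antiaromatic

The p orbitals form a continuous loop: every atom in a ring double bond is sp² and brings one electron to the p orbital; each sp² =N– keeps its lone pair in-plane and puts one electron into the π system; the oxygen donates one lone pair from its p orbital. The ring is fully conjugated.
Counting π electrons: 5 × 2 = 10 from the double-bond units + 2 from the O atom = 12.
12 = 4(3); a planar, fully conjugated 4n system is antiaromatic.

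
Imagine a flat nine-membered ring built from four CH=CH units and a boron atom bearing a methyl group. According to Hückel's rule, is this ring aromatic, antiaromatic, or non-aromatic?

Antiaromatic

Every ring atom contributes a p orbital perpendicular to the ring (every atom in a ring double bond is sp² and brings one electron to the p orbital; the boron has an empty p orbital), so the π system is cyclic and fully conjugated.
Adding the contributions, 4 × 2 = 8 from the double-bond units + 0 from the B(methyl) atom = 8.
8 is a 4n count (n = 2), so the planar conjugated ring is antiaromatic.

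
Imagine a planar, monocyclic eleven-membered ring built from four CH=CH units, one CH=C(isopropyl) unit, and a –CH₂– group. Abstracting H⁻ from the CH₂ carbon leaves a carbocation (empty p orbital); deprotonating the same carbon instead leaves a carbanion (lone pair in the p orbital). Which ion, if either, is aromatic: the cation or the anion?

The cation

In either ion the ring is fully conjugated: every atom, including the new sp² carbon, supplies a p orbital.
Cation: 5 × 2 + 0 = 10 π electrons → 4(2)+2, aromatic.
Anion: 5 × 2 + 2 = 12 π electrons → 4(3), antiaromatic.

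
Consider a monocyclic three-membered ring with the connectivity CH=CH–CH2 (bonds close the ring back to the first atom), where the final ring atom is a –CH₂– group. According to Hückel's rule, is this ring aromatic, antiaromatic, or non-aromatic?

Non-aromatic

The CH2 carbon is saturated: the tetrahedral CH₂ carbon is sp³ and has no p orbital in the ring π system. Conjugation is not continuous around the ring.
Without a continuous loop of overlapping p orbitals the Hückel electron count never comes into play.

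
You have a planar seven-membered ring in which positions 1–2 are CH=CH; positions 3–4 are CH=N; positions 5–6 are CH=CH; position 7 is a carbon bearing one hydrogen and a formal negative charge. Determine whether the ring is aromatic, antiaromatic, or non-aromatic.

Antiaromatic

Every ring atom contributes a p orbital perpendicular to the ring (each doubly-bonded ring atom is sp² with one p-orbital electron; each =N– nitrogen is pyridine-type (lone pair in the sp² plane, one electron in the p orbital); the carbanion's lone pair occupies the p orbital), so the π system is cyclic and fully conjugated.
Adding the contributions, 3 × 2 = 6 from the double-bond units + 2 from the CH(-) atom = 8.
8 is a 4n count (n = 2), so the planar conjugated ring is antiaromatic.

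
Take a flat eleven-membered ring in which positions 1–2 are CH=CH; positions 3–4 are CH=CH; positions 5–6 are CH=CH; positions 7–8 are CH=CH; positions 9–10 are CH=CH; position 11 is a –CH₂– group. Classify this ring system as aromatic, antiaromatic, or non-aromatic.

The CH2 position has four σ bonds — the tetrahedral CH₂ carbon is sp³ and has no p orbital in the ring π system — so the cyclic conjugation is interrupted.
Hückel's rule only applies to fully conjugated rings, so this one is simply non-aromatic.

Non-aromatic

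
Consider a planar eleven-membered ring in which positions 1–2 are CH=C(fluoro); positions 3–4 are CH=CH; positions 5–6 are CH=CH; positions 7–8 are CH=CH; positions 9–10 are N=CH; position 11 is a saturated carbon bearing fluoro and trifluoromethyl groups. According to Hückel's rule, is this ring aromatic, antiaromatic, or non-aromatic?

Non-aromatic

At the C(fluoro)(trifluoromethyl) position, that saturated carbon is sp³ and has no p orbital in the ring π system; the ring's p-orbital overlap is broken there.
Without a continuous loop of overlapping p orbitals the Hückel electron count never comes into play.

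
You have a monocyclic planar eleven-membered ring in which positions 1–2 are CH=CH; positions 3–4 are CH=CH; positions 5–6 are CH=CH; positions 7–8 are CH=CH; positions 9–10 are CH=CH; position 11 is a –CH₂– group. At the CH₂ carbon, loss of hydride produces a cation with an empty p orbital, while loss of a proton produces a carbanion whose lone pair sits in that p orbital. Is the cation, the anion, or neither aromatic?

The cation

Both ions have a continuous loop of p orbitals — each ring atom is sp².
Cation: 5 × 2 + 0 = 10 π electrons → 4(2)+2, aromatic.
Anion: 5 × 2 + 2 = 12 π electrons → 4(3), antiaromatic.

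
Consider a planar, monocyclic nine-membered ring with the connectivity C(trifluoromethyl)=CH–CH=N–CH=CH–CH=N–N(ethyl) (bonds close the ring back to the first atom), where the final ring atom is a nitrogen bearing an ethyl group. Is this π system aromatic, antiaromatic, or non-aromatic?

All ring atoms are sp² and supply a p orbital to the ring (each doubly-bonded ring atom is sp² with one p-orbital electron; each sp² =N– keeps its lone pair in-plane and puts one electron into the π system; the pyrrole-type nitrogen donates its lone pair from the p orbital); the conjugation is uninterrupted.
Tallying contributions gives 4 × 2 = 8 from the double-bond units + 2 from the N(ethyl) atom = 10.
That gives a 4n+2 count (10, n = 2).

Aromatic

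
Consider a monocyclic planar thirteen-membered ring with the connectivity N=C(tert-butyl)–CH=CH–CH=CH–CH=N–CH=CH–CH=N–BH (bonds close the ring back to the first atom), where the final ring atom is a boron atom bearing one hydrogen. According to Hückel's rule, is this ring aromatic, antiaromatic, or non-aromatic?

Antiaromatic

Check conjugation: each doubly-bonded ring atom is sp² with one p-orbital electron; each =N– nitrogen is pyridine-type (lone pair in the sp² plane, one electron in the p orbital); the boron has an empty p orbital — every position has a p orbital, so the cyclic π system is continuous.
Adding the contributions, 6 × 2 = 12 from the double-bond units + 0 from the BH atom = 12.
A 4n π count (12, n = 3) in a planar conjugated ring means antiaromatic.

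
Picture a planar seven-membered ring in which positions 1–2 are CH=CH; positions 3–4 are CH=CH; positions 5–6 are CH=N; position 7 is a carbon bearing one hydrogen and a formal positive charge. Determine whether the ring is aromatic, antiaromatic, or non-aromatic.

All ring atoms are sp² and supply a p orbital to the ring (the double-bond atoms are sp², each contributing one p electron; each sp² =N– keeps its lone pair in-plane and puts one electron into the π system; the carbocation has an empty p orbital); the conjugation is uninterrupted.
π-electron count: 3 × 2 = 6 from the double-bond units + 0 from the CH(+) atom = 6.
That gives a 4n+2 count (6, n = 1).

Aromatic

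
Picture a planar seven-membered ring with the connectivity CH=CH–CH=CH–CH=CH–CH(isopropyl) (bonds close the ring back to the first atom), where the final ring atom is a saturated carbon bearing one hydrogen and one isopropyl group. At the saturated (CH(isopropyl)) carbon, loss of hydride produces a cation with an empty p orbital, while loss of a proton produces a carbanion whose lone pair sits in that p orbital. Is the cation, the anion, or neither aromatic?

The cation

Both ions have a continuous loop of p orbitals — each ring atom is sp².
Cation: 3 × 2 + 0 = 6 π electrons → 4(1)+2, aromatic.
Anion: 3 × 2 + 2 = 8 π electrons → 4(2), antiaromatic.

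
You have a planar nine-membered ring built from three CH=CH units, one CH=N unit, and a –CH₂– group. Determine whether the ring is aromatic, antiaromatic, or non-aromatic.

Non-aromatic

The CH2 position has four σ bonds — the tetrahedral CH₂ carbon is sp³ and has no p orbital in the ring π system — so the cyclic conjugation is interrupted.
A ring that is not fully conjugated cannot be aromatic or antiaromatic regardless of its π-electron count.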